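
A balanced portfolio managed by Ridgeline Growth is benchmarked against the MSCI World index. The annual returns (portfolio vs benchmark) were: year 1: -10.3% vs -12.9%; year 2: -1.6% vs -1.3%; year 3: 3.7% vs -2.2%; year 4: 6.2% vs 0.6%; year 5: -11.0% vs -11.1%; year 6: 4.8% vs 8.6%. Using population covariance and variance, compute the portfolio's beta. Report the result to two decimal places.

0.85

r̄p = -1.3667%,  r̄m = -3.0500%
Cov = Σ(rp − r̄p)(rm − r̄m) / 6 = 44.8167
Var(rm) = Σ(rm − r̄m)² / 6 = 52.4425
β = Cov / Var = 44.8167 / 52.4425 = 0.8546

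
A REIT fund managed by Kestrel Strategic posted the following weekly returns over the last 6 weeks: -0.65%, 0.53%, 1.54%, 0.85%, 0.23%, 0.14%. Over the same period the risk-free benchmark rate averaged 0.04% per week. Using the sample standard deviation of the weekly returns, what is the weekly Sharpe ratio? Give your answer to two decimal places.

μ = (-0.65 + 0.53 + 1.54 + 0.85 + 0.23 + 0.14) / 6 = 0.4400%
Σ(r − μ)² = 2.7084; sample σ = √(2.7084/5) = 0.7360%
Sharpe = (μ − rf) / σ = (0.4400 − 0.04) / 0.7360 = 0.4000 / 0.7360 = 0.5435

0.54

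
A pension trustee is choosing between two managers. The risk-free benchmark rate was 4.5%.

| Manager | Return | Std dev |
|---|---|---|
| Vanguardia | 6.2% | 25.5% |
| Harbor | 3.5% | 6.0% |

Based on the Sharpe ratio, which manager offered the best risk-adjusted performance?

Vanguardia

Vanguardia: Sharpe ratio = (6.2% − 4.5%) / 25.5% = 0.067
Harbor: Sharpe ratio = (3.5% − 4.5%) / 6.0% = -0.167
Highest: Vanguardia (0.067).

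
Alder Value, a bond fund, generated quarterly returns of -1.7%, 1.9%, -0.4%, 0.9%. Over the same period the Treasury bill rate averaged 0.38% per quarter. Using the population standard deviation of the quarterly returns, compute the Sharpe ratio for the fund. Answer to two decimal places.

r̄ = (-1.7 + 1.9 − 0.4 + 0.9) / 4 = 0.1750%
Population std dev = √[7.3475 / 4] = 1.3553%
Sharpe = (r̄ − rf) / σ = (0.1750 − 0.38) / 1.3553 = -0.2050 / 1.3553 = -0.1513

-0.15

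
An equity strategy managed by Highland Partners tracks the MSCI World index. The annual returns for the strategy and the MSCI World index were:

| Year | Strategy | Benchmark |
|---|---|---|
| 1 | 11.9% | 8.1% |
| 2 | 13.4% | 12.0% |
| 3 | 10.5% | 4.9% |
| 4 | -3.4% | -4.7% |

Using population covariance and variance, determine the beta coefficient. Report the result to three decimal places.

r̄p = 8.1000%,  r̄m = 5.0750%
Cov = Σ(rp − r̄p)(rm − r̄m) / 4 = 40.0475
Var(rm) = Σ(rm − r̄m)² / 4 = 38.1719
β = Cov / Var = 40.0475 / 38.1719 = 1.0491

1.049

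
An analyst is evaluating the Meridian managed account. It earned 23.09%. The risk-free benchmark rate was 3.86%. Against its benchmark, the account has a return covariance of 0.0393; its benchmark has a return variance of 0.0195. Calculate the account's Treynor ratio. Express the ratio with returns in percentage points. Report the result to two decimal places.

9.54

β = Cov / Var = 0.0393 / 0.0195 = 2.0154
Treynor = (Rp − Rf) / β = (23.09% − 3.86%) / 2.0154 = 19.23 / 2.0154 = 9.5415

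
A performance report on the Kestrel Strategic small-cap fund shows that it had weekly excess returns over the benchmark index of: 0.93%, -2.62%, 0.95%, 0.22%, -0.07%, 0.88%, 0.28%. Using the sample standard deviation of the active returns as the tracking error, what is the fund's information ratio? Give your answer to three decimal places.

r̄ = (0.93 − 2.62 + 0.95 + 0.22 − 0.07 + 0.88 + 0.28) / 7 = 0.570 / 7 = 0.0814%
Sample std dev = √[9.4915 / 6] = 1.2577%
IR = r̄ / tracking error = 0.0814 / 1.2577 = 0.0647

0.065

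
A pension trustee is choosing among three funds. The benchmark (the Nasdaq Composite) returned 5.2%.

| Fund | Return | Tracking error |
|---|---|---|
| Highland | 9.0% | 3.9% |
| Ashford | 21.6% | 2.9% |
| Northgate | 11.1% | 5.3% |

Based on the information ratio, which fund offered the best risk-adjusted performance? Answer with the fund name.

Highland: IR = (9.0% − 5.2%) / 3.9% = 0.974
Ashford: IR = (21.6% − 5.2%) / 2.9% = 5.655
Northgate: IR = (11.1% − 5.2%) / 5.3% = 1.113
Highest: Ashford (5.655).

Ashford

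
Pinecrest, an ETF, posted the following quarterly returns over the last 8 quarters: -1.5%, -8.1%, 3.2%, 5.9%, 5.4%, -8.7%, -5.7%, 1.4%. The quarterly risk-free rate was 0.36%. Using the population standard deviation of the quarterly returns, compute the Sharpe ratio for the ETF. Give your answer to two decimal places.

Mean return r̄ = -8.10 / 8 = -1.0125%
Population σ = √[Σ(r − r̄)² / 8] = √[244.0088 / 8] = √30.5011 = 5.5228%
Sharpe = (r̄ − rf) / σ = (-1.0125 − 0.36) / 5.5228 = -1.3725 / 5.5228 = -0.2485

-0.25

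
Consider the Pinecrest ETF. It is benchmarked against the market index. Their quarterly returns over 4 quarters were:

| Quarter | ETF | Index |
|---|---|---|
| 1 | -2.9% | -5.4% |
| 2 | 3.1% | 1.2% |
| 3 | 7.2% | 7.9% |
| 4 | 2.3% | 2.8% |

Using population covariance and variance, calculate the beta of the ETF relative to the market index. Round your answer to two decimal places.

0.74

r̄p = 2.4250%,  r̄m = 1.6250%
Cov = Σ(rp − r̄p)(rm − r̄m) / 4 = 16.7344
Var(rm) = Σ(rm − r̄m)² / 4 = 22.5719
β = Cov / Var = 16.7344 / 22.5719 = 0.7414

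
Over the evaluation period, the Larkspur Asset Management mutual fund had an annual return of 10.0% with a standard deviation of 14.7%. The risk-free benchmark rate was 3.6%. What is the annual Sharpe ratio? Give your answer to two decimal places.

Sharpe = (Rp − Rf) / σp = (10.0% − 3.6%) / 14.7% = 6.40% / 14.7% = 0.4354

0.44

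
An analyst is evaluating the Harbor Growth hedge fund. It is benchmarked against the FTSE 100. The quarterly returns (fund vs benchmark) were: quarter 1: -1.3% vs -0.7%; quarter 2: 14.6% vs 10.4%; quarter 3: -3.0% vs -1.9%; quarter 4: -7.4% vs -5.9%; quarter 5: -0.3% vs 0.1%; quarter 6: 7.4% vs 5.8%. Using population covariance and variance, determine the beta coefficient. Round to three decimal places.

1.360

r̄p = 1.6667%,  r̄m = 1.3000%
Cov = Σ(rp − r̄p)(rm − r̄m) / 6 = 38.6667
Var(rm) = Σ(rm − r̄m)² / 6 = 28.4300
β = Cov / Var = 38.6667 / 28.4300 = 1.3601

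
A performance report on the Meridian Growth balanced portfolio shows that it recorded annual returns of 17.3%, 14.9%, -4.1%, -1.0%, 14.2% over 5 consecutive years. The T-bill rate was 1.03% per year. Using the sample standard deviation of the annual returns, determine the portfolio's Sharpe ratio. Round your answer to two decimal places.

0.72

Mean return μ = 41.30 / 5 = 8.2600%
Σ(r − μ)² = (17.3 − 8.2600)² + (14.9 − 8.2600)² + (-4.1 − 8.2600)² + … = 399.6120
σ = √[399.6120 / 4] = 9.9951%
Sharpe = (μ − rf) / σ = (8.2600 − 1.03) / 9.9951 = 7.2300 / 9.9951 = 0.7234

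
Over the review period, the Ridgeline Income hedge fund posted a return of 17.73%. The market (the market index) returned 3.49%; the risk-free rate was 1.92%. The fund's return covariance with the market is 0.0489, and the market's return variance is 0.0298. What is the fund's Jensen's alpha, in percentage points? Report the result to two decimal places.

13.23

β = Cov / Var = 0.0489 / 0.0298 = 1.6409
E[R] = Rf + β(Rm − Rf) = 1.92% + 1.6409 × (3.49% − 1.92%) = 4.4962%
α = Rp − E[R] = 17.73% − 4.4962% = 13.2338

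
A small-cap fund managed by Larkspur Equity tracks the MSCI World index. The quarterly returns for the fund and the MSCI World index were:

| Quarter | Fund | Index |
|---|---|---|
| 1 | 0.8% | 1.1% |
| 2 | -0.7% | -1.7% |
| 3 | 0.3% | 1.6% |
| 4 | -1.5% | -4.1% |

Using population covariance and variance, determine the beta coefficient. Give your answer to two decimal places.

r̄p = -0.2750%,  r̄m = -0.7750%
Cov = Σ(rp − r̄p)(rm − r̄m) / 4 = 1.9619
Var(rm) = Σ(rm − r̄m)² / 4 = 5.2669
β = Cov / Var = 1.9619 / 5.2669 = 0.3725

0.37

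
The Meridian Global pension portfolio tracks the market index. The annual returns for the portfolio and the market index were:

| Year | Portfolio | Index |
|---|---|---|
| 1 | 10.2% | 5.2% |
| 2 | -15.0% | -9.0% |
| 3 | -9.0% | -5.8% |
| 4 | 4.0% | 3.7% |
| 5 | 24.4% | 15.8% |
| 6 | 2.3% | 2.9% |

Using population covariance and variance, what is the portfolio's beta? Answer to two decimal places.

r̄p = 2.8167%,  r̄m = 2.1333%
Cov = Σ(rp − r̄p)(rm − r̄m) / 6 = 101.8628
Var(rm) = Σ(rm − r̄m)² / 6 = 64.3522
β = Cov / Var = 101.8628 / 64.3522 = 1.5829

1.58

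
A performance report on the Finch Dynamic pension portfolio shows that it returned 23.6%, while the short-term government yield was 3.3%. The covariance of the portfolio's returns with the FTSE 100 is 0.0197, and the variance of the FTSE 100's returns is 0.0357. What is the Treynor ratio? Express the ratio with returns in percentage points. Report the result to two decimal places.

β = Cov / Var = 0.0197 / 0.0357 = 0.5518
Treynor = (Rp − Rf) / β = (23.6% − 3.3%) / 0.5518 = 20.30 / 0.5518 = 36.7887

36.79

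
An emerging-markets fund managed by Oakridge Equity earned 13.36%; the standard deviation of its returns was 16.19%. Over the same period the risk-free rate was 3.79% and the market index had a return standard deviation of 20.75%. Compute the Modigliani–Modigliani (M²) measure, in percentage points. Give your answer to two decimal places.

Sharpe = (Rp − Rf) / σp = (13.36% − 3.79%) / 16.19% = 0.5911
M² = Rf + Sharpe × σm = 3.79% + 0.5911 × 20.75% = 16.0553%

16.06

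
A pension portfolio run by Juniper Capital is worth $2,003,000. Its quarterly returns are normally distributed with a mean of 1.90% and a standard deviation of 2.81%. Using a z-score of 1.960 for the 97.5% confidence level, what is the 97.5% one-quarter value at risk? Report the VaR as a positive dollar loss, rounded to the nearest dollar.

$72,260

Return at the 97.5% tail: μ − z·σ = 1.90% − 1.960 × 2.81% = 1.9 − 5.5076 = -3.6076%
VaR = −(-3.6076%) × $2,003,000 = 3.6076% × $2,003,000 = $72,260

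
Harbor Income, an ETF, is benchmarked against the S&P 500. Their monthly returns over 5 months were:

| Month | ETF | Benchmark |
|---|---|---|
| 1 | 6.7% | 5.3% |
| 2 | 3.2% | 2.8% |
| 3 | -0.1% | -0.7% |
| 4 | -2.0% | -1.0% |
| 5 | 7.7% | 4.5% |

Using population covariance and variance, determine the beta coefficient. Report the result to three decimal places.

1.398

r̄p = 3.1000%,  r̄m = 2.1800%
Cov = Σ(rp − r̄p)(rm − r̄m) / 5 = 9.4800
Var(rm) = Σ(rm − r̄m)² / 5 = 6.7816
β = Cov / Var = 9.4800 / 6.7816 = 1.3979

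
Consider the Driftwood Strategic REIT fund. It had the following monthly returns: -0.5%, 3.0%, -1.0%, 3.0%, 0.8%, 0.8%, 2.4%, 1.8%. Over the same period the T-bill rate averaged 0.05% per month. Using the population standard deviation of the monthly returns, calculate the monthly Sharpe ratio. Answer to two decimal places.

0.87

r̄ = (-0.5 + 3 − 1 + 3 + 0.8 + 0.8 + 2.4 + 1.8) / 8 = 1.2875%
Σ(r − r̄)² = 16.2688; population σ = √(16.2688/8) = 1.4260%
Sharpe = (r̄ − rf) / σ = (1.2875 − 0.05) / 1.4260 = 1.2375 / 1.4260 = 0.8678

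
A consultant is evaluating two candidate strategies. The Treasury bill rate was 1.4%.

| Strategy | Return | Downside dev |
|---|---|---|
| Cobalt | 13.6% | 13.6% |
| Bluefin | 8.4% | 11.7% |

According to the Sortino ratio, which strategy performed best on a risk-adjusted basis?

Cobalt

Cobalt: Sortino ratio = (13.6% − 1.4%) / 13.6% = 0.897
Bluefin: Sortino ratio = (8.4% − 1.4%) / 11.7% = 0.598
Highest: Cobalt (0.897).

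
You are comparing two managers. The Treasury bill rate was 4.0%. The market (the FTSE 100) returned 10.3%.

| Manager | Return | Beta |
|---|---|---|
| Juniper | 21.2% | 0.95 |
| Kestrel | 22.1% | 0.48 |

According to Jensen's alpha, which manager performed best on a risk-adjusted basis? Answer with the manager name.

Kestrel

Juniper: α = 21.2% − [4.0% + 0.95 × (10.3% − 4.0%)] = 11.215
Kestrel: α = 22.1% − [4.0% + 0.48 × (10.3% − 4.0%)] = 15.076
Highest: Kestrel (15.076).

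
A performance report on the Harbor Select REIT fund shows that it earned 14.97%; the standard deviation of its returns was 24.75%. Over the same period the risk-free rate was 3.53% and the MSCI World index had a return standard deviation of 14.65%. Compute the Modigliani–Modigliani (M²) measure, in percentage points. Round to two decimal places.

10.30

Sharpe = (Rp − Rf) / σp = (14.97% − 3.53%) / 24.75% = 0.4622
M² = Rf + Sharpe × σm = 3.53% + 0.4622 × 14.65% = 10.3012%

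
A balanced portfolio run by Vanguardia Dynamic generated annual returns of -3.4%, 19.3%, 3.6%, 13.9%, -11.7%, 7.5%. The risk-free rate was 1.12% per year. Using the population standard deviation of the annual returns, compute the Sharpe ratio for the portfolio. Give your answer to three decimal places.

0.362

Mean return r̄ = 29.20 / 6 = 4.8667%
Σ(r − r̄)² = (-3.4 − 4.8667)² + (19.3 − 4.8667)² + (3.6 − 4.8667)² + … = 641.2533
σ = √[641.2533 / 6] = 10.3381%
Sharpe = (r̄ − rf) / σ = (4.8667 − 1.12) / 10.3381 = 3.7467 / 10.3381 = 0.3624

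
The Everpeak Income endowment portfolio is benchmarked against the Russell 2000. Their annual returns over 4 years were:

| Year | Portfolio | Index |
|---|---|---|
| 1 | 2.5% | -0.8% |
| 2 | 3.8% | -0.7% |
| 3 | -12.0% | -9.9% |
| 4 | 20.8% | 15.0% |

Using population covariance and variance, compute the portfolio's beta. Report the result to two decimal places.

r̄p = 3.7750%,  r̄m = 0.9000%
Cov = Σ(rp − r̄p)(rm − r̄m) / 4 = 103.1375
Var(rm) = Σ(rm − r̄m)² / 4 = 80.2250
β = Cov / Var = 103.1375 / 80.2250 = 1.2856

1.29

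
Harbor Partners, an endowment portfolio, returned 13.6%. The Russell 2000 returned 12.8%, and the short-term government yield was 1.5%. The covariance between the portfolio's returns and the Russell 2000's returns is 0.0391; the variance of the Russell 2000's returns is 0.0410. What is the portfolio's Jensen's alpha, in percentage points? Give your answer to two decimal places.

1.32

β = Cov / Var = 0.0391 / 0.0410 = 0.9537
E[R] = Rf + β(Rm − Rf) = 1.5% + 0.9537 × (12.8% − 1.5%) = 12.2768%
α = Rp − E[R] = 13.6% − 12.2768% = 1.3232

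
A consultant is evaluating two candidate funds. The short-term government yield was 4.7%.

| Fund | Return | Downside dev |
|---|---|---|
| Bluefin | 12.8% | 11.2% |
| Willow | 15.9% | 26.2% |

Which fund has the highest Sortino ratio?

Bluefin: Sortino ratio = (12.8% − 4.7%) / 11.2% = 0.723
Willow: Sortino ratio = (15.9% − 4.7%) / 26.2% = 0.427
Highest: Bluefin (0.723).

Bluefin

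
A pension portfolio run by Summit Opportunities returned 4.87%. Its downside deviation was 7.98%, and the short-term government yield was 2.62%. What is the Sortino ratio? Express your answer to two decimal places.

Sortino = (Rp − Rf) / σd = (4.87% − 2.62%) / 7.98% = 2.25% / 7.98% = 0.2820

0.28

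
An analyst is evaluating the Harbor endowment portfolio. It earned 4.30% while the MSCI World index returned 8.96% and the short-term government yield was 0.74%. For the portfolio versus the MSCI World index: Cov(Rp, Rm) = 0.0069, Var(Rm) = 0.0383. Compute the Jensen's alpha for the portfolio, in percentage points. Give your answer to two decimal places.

β = Cov / Var = 0.0069 / 0.0383 = 0.1802
E[R] = Rf + β(Rm − Rf) = 0.74% + 0.1802 × (8.96% − 0.74%) = 2.2212%
α = Rp − E[R] = 4.30% − 2.2212% = 2.0788

2.08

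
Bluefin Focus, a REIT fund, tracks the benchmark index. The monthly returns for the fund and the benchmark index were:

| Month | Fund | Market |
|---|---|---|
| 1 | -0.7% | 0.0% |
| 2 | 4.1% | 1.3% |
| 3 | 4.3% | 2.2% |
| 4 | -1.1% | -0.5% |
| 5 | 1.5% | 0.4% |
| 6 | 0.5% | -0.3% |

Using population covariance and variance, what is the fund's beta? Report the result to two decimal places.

2.09

r̄p = 1.4333%,  r̄m = 0.5167%
Cov = Σ(rp − r̄p)(rm − r̄m) / 6 = 1.8911
Var(rm) = Σ(rm − r̄m)² / 6 = 0.9047
β = Cov / Var = 1.8911 / 0.9047 = 2.0903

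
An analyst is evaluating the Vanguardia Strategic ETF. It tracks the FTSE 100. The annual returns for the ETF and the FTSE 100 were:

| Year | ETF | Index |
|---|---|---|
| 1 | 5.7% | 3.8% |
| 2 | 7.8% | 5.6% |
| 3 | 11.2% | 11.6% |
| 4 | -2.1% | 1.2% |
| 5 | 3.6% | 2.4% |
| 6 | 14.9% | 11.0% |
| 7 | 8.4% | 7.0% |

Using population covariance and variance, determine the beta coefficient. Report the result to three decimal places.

r̄p = 7.0714%,  r̄m = 6.0857%
Cov = Σ(rp − r̄p)(rm − r̄m) / 7 = 17.5482
Var(rm) = Σ(rm − r̄m)² / 7 = 14.0441
β = Cov / Var = 17.5482 / 14.0441 = 1.2495

1.250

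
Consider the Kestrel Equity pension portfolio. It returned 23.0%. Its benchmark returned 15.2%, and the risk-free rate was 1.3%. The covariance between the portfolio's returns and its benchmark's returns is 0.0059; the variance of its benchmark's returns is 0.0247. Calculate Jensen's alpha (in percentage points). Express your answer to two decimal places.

β = Cov / Var = 0.0059 / 0.0247 = 0.2389
E[R] = Rf + β(Rm − Rf) = 1.3% + 0.2389 × (15.2% − 1.3%) = 4.6207%
α = Rp − E[R] = 23.0% − 4.6207% = 18.3793

18.38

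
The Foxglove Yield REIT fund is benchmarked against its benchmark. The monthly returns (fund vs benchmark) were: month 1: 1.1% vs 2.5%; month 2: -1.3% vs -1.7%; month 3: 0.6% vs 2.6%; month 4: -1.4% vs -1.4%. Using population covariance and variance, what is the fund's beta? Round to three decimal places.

0.533

r̄p = -0.2500%,  r̄m = 0.5000%
Cov = Σ(rp − r̄p)(rm − r̄m) / 4 = 2.2450
Var(rm) = Σ(rm − r̄m)² / 4 = 4.2150
β = Cov / Var = 2.2450 / 4.2150 = 0.5326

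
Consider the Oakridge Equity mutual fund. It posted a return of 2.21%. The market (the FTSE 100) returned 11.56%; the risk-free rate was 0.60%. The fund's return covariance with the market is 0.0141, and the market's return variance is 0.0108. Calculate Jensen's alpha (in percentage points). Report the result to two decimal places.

-12.70

β = Cov / Var = 0.0141 / 0.0108 = 1.3056
E[R] = Rf + β(Rm − Rf) = 0.60% + 1.3056 × (11.56% − 0.60%) = 14.9094%
α = Rp − E[R] = 2.21% − 14.9094% = -12.6994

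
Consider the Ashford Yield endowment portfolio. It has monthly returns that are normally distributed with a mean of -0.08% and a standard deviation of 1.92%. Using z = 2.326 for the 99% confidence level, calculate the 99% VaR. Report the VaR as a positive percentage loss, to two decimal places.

4.55

VaR (as % loss) = −(μ − z·σ) = −(-0.08% − 2.326 × 1.92%) = −(-4.54592%) = 4.54592%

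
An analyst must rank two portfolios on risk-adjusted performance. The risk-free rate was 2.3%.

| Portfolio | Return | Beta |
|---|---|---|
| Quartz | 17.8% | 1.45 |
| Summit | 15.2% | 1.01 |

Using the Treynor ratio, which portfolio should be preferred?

Summit

Quartz: Treynor = (17.8% − 2.3%) / 1.45 = 10.690
Summit: Treynor = (15.2% − 2.3%) / 1.01 = 12.772
Highest: Summit (12.772).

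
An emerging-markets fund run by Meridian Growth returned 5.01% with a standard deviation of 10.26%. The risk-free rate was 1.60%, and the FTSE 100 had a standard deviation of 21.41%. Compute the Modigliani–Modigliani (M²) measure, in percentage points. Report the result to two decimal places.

8.72

Sharpe = (Rp − Rf) / σp = (5.01% − 1.60%) / 10.26% = 0.3324
M² = Rf + Sharpe × σm = 1.60% + 0.3324 × 21.41% = 8.7167%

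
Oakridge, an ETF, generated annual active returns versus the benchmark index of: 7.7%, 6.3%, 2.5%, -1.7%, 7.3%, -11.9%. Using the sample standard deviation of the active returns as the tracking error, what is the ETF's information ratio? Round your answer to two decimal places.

μ = (7.7 + 6.3 + 2.5 − 1.7 + 7.3 − 11.9) / 6 = 10.20 / 6 = 1.7000%
Σ(r − μ)² = (7.7 − 1.7000)² + (6.3 − 1.7000)² + … = 285.6800
σ = √[285.6800 / 5] = 7.5588%
IR = μ / tracking error = 1.7000 / 7.5588 = 0.2249

0.22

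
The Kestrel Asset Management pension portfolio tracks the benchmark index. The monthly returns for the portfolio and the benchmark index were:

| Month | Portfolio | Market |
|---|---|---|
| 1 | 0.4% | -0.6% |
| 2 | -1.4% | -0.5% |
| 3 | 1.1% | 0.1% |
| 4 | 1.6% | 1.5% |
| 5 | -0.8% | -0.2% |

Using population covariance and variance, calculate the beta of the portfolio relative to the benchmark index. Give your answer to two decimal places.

r̄p = 0.1800%,  r̄m = 0.0600%
Cov = Σ(rp − r̄p)(rm − r̄m) / 5 = 0.6152
Var(rm) = Σ(rm − r̄m)² / 5 = 0.5784
β = Cov / Var = 0.6152 / 0.5784 = 1.0636

1.06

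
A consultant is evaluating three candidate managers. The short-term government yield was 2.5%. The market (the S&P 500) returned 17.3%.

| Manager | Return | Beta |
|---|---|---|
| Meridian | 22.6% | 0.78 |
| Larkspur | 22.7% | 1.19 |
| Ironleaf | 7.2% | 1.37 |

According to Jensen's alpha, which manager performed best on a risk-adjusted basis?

Meridian: α = 22.6% − [2.5% + 0.78 × (17.3% − 2.5%)] = 8.556
Larkspur: α = 22.7% − [2.5% + 1.19 × (17.3% − 2.5%)] = 2.588
Ironleaf: α = 7.2% − [2.5% + 1.37 × (17.3% − 2.5%)] = -15.576
Highest: Meridian (8.556).

Meridian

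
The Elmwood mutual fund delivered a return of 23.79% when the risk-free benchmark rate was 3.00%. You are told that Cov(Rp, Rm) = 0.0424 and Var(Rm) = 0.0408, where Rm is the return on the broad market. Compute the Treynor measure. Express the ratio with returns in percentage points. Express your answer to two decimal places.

20.01

β = Cov / Var = 0.0424 / 0.0408 = 1.0392
Treynor = (Rp − Rf) / β = (23.79% − 3.00%) / 1.0392 = 20.79 / 1.0392 = 20.0058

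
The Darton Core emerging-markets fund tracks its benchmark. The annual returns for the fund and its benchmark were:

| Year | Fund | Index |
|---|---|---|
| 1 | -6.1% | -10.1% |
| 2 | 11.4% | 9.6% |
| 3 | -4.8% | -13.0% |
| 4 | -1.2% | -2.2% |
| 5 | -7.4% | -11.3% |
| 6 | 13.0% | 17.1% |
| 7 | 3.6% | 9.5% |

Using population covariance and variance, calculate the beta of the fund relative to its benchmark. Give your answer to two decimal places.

r̄p = 1.2143%,  r̄m = -0.0571%
Cov = Σ(rp − r̄p)(rm − r̄m) / 7 = 82.3851
Var(rm) = Σ(rm − r̄m)² / 7 = 125.4767
β = Cov / Var = 82.3851 / 125.4767 = 0.6566

0.66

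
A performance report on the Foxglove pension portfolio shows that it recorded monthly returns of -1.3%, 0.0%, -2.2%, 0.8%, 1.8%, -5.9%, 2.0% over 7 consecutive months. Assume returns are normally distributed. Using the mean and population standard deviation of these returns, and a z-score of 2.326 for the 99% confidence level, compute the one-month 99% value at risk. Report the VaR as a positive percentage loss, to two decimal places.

6.64

r̄ = (-1.3 + 0 − 2.2 + 0.8 + 1.8 − 5.9 + 2) / 7 = -4.80 / 7 = -0.6857%
Population std dev = √[45.9286 / 7] = 2.5615%
VaR = −(r̄ − z·σ) = −(-0.6857 − 2.326 × 2.5615) = −(-6.6437) = 6.6437%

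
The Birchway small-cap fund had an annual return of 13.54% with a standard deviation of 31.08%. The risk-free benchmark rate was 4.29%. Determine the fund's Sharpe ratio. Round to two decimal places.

0.30

Sharpe = (Rp − Rf) / σp = (13.54% − 4.29%) / 31.08% = 9.25% / 31.08% = 0.2976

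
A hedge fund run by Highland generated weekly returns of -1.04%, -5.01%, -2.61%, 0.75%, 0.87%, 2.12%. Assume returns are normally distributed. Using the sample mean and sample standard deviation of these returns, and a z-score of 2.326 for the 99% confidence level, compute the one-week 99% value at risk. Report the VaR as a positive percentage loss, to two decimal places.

6.95

Mean return r̄ = -4.920 / 6 = -0.8200%
Sample σ = √[Σ(r − r̄)² / 5] = √[34.7732 / 5] = √6.9546 = 2.6372%
VaR = −(r̄ − z·σ) = −(-0.8200 − 2.326 × 2.6372) = −(-6.9541) = 6.9541%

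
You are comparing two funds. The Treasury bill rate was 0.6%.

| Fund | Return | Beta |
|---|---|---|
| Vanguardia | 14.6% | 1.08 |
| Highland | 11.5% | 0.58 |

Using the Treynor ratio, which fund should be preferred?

Vanguardia: Treynor = (14.6% − 0.6%) / 1.08 = 12.963
Highland: Treynor = (11.5% − 0.6%) / 0.58 = 18.793
Highest: Highland (18.793).

Highland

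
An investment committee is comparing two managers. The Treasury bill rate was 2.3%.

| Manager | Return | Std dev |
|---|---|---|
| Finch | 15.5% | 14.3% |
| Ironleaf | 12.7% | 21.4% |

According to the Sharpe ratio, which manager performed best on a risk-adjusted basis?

Finch: Sharpe ratio = (15.5% − 2.3%) / 14.3% = 0.923
Ironleaf: Sharpe ratio = (12.7% − 2.3%) / 21.4% = 0.486
Highest: Finch (0.923).

Finch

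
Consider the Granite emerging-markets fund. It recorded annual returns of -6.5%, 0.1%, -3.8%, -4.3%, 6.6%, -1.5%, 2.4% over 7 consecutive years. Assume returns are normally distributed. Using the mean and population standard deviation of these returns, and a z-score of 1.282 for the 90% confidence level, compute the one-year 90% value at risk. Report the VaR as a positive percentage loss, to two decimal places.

6.30

r̄ = (-6.5 + 0.1 − 3.8 − 4.3 + 6.6 − 1.5 + 2.4) / 7 = -7.00 / 7 = -1.0000%
Σ(r − r̄)² = 119.7600; population σ = √(119.7600/7) = 4.1363%
VaR = −(r̄ − z·σ) = −(-1.0000 − 1.282 × 4.1363) = −(-6.3027) = 6.3027%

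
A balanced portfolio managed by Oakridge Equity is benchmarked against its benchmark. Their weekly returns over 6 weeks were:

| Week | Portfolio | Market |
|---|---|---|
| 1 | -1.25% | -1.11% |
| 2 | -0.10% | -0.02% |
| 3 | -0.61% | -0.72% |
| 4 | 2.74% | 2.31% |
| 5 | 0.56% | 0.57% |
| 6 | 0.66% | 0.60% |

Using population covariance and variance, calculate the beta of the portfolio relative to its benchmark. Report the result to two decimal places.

1.14

r̄p = 0.3333%,  r̄m = 0.2717%
Cov = Σ(rp − r̄p)(rm − r̄m) / 6 = 1.3883
Var(rm) = Σ(rm − r̄m)² / 6 = 1.2215
β = Cov / Var = 1.3883 / 1.2215 = 1.1366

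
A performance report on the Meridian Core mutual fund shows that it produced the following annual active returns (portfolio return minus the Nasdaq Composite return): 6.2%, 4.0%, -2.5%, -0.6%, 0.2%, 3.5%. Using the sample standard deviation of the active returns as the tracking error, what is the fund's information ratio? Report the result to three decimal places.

r̄ = (6.2 + 4 − 2.5 − 0.6 + 0.2 + 3.5) / 6 = 10.80 / 6 = 1.8000%
Σ(r − r̄)² = 53.9000; sample σ = √(53.9000/5) = 3.2833%
IR = r̄ / tracking error = 1.8000 / 3.2833 = 0.5482

0.548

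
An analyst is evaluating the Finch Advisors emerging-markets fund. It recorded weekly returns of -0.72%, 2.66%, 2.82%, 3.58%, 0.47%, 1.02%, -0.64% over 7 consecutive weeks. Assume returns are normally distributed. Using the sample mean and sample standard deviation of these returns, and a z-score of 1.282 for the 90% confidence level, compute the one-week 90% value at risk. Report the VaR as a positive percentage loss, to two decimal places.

Mean return μ = 9.190 / 7 = 1.3129%
Σ(r − μ)² = 17.9685; sample σ = √(17.9685/6) = 1.7305%
VaR = −(μ − z·σ) = −(1.3129 − 1.282 × 1.7305) = −(-0.9056) = 0.9056%

0.91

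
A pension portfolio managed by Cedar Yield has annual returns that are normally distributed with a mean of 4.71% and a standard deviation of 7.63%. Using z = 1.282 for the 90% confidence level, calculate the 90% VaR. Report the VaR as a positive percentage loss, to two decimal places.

VaR (as % loss) = −(μ − z·σ) = −(4.71% − 1.282 × 7.63%) = −(-5.07166%) = 5.07166%

5.07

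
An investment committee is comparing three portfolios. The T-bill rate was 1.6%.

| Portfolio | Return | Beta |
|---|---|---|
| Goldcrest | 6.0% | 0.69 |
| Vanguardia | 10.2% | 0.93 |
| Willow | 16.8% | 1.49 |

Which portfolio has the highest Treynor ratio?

Goldcrest: Treynor = (6.0% − 1.6%) / 0.69 = 6.377
Vanguardia: Treynor = (10.2% − 1.6%) / 0.93 = 9.247
Willow: Treynor = (16.8% − 1.6%) / 1.49 = 10.201
Highest: Willow (10.201).

Willow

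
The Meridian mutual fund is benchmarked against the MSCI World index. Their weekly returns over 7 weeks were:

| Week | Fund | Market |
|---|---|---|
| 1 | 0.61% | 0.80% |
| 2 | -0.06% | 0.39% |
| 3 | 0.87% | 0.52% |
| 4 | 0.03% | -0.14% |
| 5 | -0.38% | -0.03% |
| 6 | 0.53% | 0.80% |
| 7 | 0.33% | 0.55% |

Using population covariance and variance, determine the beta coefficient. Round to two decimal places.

r̄p = 0.2757%,  r̄m = 0.4129%
Cov = Σ(rp − r̄p)(rm − r̄m) / 7 = 0.1047
Var(rm) = Σ(rm − r̄m)² / 7 = 0.1189
β = Cov / Var = 0.1047 / 0.1189 = 0.8806

0.88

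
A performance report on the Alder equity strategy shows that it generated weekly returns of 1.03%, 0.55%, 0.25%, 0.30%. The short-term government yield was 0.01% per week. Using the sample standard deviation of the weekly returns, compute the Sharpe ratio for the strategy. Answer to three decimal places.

μ = (1.03 + 0.55 + 0.25 + 0.3) / 4 = 0.5325%
Σ(r − μ)² = 0.3817; sample σ = √(0.3817/3) = 0.3567%
Sharpe = (μ − rf) / σ = (0.5325 − 0.01) / 0.3567 = 0.5225 / 0.3567 = 1.4648

1.465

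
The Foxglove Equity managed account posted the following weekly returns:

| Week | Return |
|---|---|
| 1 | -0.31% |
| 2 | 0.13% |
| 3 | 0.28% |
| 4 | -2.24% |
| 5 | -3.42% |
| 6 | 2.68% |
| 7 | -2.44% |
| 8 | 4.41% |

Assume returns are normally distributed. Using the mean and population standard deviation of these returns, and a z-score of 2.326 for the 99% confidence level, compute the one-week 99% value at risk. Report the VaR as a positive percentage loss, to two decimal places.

μ = (-0.31 + 0.13 + 0.28 − 2.24 − 3.42 + 2.68 − 2.44 + 4.41) / 8 = -0.1138%
Σ(r − μ)² = (-0.31 − (-0.1138))² + (0.13 − (-0.1138))² + (0.28 − (-0.1138))² + … = 49.3860
population σ = √(49.3860 / 8) = √6.1733 = 2.4846%
VaR = −(μ − z·σ) = −(-0.1138 − 2.326 × 2.4846) = −(-5.8930) = 5.8930%

5.89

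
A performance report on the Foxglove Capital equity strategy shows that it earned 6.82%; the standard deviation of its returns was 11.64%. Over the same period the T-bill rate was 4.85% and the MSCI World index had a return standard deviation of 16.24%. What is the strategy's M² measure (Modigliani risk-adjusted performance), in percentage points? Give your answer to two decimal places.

Sharpe = (Rp − Rf) / σp = (6.82% − 4.85%) / 11.64% = 0.1692
M² = Rf + Sharpe × σm = 4.85% + 0.1692 × 16.24% = 7.5978%

7.60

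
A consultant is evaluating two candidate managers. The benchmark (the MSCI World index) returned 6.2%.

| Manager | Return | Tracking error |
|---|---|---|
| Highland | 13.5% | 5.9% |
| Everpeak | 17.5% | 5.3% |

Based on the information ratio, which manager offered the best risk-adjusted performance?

Everpeak

Highland: IR = (13.5% − 6.2%) / 5.9% = 1.237
Everpeak: IR = (17.5% − 6.2%) / 5.3% = 2.132
Highest: Everpeak (2.132).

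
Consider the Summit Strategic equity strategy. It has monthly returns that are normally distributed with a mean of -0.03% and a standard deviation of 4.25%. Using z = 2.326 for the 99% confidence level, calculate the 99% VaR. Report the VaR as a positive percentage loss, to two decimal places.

9.92

VaR (as % loss) = −(μ − z·σ) = −(-0.03% − 2.326 × 4.25%) = −(-9.9155%) = 9.9155%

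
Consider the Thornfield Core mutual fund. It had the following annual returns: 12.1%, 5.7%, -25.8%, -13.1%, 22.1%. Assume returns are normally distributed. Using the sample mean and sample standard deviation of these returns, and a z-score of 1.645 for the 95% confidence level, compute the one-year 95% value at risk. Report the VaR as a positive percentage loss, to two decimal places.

31.70

Mean return r̄ = 1.00 / 5 = 0.2000%
Σ(r − r̄)² = 1504.3600; sample σ = √(1504.3600/4) = 19.3930%
VaR = −(r̄ − z·σ) = −(0.2000 − 1.645 × 19.3930) = −(-31.7015) = 31.7015%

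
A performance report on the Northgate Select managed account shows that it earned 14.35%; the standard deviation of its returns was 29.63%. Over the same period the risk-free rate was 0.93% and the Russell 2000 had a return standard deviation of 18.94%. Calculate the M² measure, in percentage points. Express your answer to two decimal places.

Sharpe = (Rp − Rf) / σp = (14.35% − 0.93%) / 29.63% = 0.4529
M² = Rf + Sharpe × σm = 0.93% + 0.4529 × 18.94% = 9.5079%

9.51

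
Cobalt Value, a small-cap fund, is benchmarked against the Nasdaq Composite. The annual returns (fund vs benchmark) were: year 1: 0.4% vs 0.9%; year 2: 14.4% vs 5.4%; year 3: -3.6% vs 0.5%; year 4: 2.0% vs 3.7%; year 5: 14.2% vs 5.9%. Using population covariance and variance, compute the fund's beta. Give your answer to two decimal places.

3.11

r̄p = 5.4800%,  r̄m = 3.2800%
Cov = Σ(rp − r̄p)(rm − r̄m) / 5 = 15.5256
Var(rm) = Σ(rm − r̄m)² / 5 = 4.9856
β = Cov / Var = 15.5256 / 4.9856 = 3.1141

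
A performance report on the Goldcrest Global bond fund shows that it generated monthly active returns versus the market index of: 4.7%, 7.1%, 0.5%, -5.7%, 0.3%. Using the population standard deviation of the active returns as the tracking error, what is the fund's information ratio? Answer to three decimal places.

μ = (4.7 + 7.1 + 0.5 − 5.7 + 0.3) / 5 = 6.90 / 5 = 1.3800%
Population σ = √[Σ(r − μ)² / 5] = √[95.8080 / 5] = √19.1616 = 4.3774%
IR = μ / tracking error = 1.3800 / 4.3774 = 0.3153

0.315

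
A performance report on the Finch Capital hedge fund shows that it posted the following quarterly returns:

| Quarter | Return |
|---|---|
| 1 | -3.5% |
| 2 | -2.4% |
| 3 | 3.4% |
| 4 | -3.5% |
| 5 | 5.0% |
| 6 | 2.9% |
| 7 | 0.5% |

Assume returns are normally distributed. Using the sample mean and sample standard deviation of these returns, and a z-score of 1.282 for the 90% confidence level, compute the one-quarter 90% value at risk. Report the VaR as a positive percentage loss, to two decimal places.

r̄ = (-3.5 − 2.4 + 3.4 − 3.5 + 5 + 2.9 + 0.5) / 7 = 2.40 / 7 = 0.3429%
Σ(r − r̄)² = 74.6571; sample σ = √(74.6571/6) = 3.5274%
VaR = −(r̄ − z·σ) = −(0.3429 − 1.282 × 3.5274) = −(-4.1792) = 4.1792%

4.18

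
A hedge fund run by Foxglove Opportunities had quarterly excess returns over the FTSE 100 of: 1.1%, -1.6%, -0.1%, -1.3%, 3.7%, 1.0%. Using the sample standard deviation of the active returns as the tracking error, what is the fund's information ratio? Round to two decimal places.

0.24

μ = (1.1 − 1.6 − 0.1 − 1.3 + 3.7 + 1) / 6 = 0.4667%
Sample std dev = √[18.8533 / 5] = 1.9418%
IR = μ / tracking error = 0.4667 / 1.9418 = 0.2403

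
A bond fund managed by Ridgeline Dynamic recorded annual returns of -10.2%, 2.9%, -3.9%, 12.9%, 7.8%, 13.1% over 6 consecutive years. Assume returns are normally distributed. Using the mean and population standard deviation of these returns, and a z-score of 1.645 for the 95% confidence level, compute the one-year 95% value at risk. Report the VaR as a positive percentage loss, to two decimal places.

10.34

Mean return r̄ = 22.60 / 6 = 3.7667%
Population std dev = √[441.3933 / 6] = 8.5770%
VaR = −(r̄ − z·σ) = −(3.7667 − 1.645 × 8.5770) = −(-10.3425) = 10.3425%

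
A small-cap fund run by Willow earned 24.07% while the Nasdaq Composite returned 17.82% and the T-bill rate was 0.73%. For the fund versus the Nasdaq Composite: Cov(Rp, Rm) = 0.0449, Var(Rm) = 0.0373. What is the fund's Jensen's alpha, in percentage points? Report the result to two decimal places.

β = Cov / Var = 0.0449 / 0.0373 = 1.2038
E[R] = Rf + β(Rm − Rf) = 0.73% + 1.2038 × (17.82% − 0.73%) = 21.3029%
α = Rp − E[R] = 24.07% − 21.3029% = 2.7671

2.77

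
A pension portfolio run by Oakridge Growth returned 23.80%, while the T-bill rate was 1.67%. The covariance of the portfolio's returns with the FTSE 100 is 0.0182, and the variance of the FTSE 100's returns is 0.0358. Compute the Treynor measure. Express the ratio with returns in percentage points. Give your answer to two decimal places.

β = Cov / Var = 0.0182 / 0.0358 = 0.5084
Treynor = (Rp − Rf) / β = (23.80% − 1.67%) / 0.5084 = 22.13 / 0.5084 = 43.5287

43.53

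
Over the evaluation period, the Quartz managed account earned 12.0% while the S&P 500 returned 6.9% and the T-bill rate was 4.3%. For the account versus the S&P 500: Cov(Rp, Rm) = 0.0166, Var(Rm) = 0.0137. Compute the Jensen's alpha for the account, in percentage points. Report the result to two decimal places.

β = Cov / Var = 0.0166 / 0.0137 = 1.2117
E[R] = Rf + β(Rm − Rf) = 4.3% + 1.2117 × (6.9% − 4.3%) = 7.4504%
α = Rp − E[R] = 12.0% − 7.4504% = 4.5496

4.55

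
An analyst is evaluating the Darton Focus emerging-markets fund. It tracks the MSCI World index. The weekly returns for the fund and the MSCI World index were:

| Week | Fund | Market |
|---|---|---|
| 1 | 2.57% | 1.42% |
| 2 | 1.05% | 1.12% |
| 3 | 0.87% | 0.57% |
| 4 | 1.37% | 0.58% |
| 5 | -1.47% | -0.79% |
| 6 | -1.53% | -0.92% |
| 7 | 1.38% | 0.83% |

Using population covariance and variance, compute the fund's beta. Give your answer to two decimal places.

1.64

r̄p = 0.6057%,  r̄m = 0.4014%
Cov = Σ(rp − r̄p)(rm − r̄m) / 7 = 1.1612
Var(rm) = Σ(rm − r̄m)² / 7 = 0.7091
β = Cov / Var = 1.1612 / 0.7091 = 1.6376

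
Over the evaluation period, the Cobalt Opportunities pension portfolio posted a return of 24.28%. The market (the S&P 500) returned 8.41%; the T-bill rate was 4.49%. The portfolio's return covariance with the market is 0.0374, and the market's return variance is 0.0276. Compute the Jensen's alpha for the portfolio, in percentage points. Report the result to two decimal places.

14.48

β = Cov / Var = 0.0374 / 0.0276 = 1.3551
E[R] = Rf + β(Rm − Rf) = 4.49% + 1.3551 × (8.41% − 4.49%) = 9.8020%
α = Rp − E[R] = 24.28% − 9.8020% = 14.4780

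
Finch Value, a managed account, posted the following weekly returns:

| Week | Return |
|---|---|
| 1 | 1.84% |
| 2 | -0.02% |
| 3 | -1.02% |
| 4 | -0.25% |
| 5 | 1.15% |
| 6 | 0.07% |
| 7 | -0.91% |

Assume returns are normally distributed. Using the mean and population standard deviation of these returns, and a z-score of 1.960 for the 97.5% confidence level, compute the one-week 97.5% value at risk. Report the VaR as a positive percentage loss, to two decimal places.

1.77

r̄ = (1.84 − 0.02 − 1.02 − 0.25 + 1.15 + 0.07 − 0.91) / 7 = 0.1229%
Population σ = √[Σ(r − r̄)² / 7] = √[6.5387 / 7] = √0.9341 = 0.9665%
VaR = −(r̄ − z·σ) = −(0.1229 − 1.960 × 0.9665) = −(-1.7714) = 1.7714%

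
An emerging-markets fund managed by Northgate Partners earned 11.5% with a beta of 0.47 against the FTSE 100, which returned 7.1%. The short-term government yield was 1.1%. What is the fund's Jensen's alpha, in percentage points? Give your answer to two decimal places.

CAPM expected return = Rf + β(Rm − Rf) = 1.1% + 0.47 × (7.1% − 1.1%) = 1.1 + 0.47 × 6.00 = 3.9200%
Jensen's α = Rp − E[R] = 11.5% − 3.9200% = 7.5800

7.58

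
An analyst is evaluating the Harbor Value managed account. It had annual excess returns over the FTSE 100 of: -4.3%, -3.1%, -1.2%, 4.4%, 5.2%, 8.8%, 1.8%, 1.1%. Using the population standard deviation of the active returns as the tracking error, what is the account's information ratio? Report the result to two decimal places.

0.38

r̄ = (-4.3 − 3.1 − 1.2 + 4.4 + 5.2 + 8.8 + 1.8 + 1.1) / 8 = 12.70 / 8 = 1.5875%
Population σ = √[Σ(r − r̄)² / 8] = √[137.6688 / 8] = √17.2086 = 4.1483%
IR = r̄ / tracking error = 1.5875 / 4.1483 = 0.3827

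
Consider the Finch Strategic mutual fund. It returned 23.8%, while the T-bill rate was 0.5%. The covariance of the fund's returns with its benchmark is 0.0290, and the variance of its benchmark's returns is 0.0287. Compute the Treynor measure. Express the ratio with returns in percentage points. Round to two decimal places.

β = Cov / Var = 0.0290 / 0.0287 = 1.0105
Treynor = (Rp − Rf) / β = (23.8% − 0.5%) / 1.0105 = 23.30 / 1.0105 = 23.0579

23.06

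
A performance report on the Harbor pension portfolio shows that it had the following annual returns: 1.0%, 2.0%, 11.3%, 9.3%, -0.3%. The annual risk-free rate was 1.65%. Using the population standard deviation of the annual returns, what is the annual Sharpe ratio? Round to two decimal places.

μ = (1 + 2 + 11.3 + 9.3 − 0.3) / 5 = 23.30 / 5 = 4.6600%
Population std dev = √[110.6920 / 5] = 4.7051%
Sharpe = (μ − rf) / σ = (4.6600 − 1.65) / 4.7051 = 3.0100 / 4.7051 = 0.6397

0.64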